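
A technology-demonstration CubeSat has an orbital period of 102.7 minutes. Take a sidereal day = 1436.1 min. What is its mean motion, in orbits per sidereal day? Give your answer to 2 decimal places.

13.98

T = 102.7 min = 6162.0 s.
Orbits per sidereal day = 86166 / 6162.0 = 13.983.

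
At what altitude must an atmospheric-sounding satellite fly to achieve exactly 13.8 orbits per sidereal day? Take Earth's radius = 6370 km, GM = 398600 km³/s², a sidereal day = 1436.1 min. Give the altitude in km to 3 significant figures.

959 km

Required period T = 86166 / 13.8 = 6243.9 s.
From T = 2π√(a³/μ): a = (μ T²/4π²)^(1/3) = (398600 × 6243.9² / 4π²)^(1/3) = 7329 km.
Altitude h = a − R = 7329 − 6370 = 959 km.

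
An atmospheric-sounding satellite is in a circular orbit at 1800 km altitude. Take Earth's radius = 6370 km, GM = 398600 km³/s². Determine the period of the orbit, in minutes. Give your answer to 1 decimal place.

122.5 min

Semi-major axis a = 6370 + 1800 = 8170 km. Period T = 2π√(a³/μ) = 2π√(8170³/398600) = 7349.3 s = 122.49 min.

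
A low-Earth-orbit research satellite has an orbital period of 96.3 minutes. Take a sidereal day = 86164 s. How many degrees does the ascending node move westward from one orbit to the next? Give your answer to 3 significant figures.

T = 96.3 min = 5778.0 s.
During one orbit Earth rotates (5778.0 / 86164) × 360° = 24.14°.

24.1°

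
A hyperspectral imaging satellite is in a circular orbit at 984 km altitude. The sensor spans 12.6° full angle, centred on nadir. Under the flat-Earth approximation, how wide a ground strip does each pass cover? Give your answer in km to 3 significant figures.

Half-angle = 12.6°/2 = 6.3°.
Swath width ≈ 2h·tan(θ/2) = 2 × 984 × tan(6.3°) = 217.3 km.

217 km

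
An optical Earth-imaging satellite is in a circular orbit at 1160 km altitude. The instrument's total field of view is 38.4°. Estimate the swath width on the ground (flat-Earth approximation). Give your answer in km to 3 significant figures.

Half-angle = 38.4°/2 = 19.2°.
Swath width ≈ 2h·tan(θ/2) = 2 × 1160 × tan(19.2°) = 807.9 km.

808 km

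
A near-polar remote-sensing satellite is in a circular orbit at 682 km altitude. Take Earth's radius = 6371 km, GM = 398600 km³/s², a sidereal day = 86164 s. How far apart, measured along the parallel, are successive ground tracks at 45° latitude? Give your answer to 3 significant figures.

Semi-major axis a = 6371 + 682 = 7053 km. Period T = 2π√(a³/μ) = 2π√(7053³/398600) = 5894.8 s = 98.25 min.
Node shift per orbit = (5894.8/86164) × 360° = 24.63°.
Equatorial spacing = 24.63 × 111.2 km/° = 2739 km.
At 45° latitude, spacing = 2739 × cos(45°) = 1937 km.

1940 km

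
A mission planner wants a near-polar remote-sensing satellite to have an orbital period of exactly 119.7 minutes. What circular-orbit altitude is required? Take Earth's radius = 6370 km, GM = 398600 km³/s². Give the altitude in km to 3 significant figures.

T = 119.7 min = 7182.0 s.
From T = 2π√(a³/μ): a = (μ T²/4π²)^(1/3) = (398600 × 7182.0² / 4π²)^(1/3) = 8046 km.
Altitude h = a − R = 8046 − 6370 = 1676 km.

1680 km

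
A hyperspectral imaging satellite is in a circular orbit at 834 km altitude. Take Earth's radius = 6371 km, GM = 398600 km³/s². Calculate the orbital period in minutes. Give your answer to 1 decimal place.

Semi-major axis a = 6371 + 834 = 7205 km. Period T = 2π√(a³/μ) = 2π√(7205³/398600) = 6086.4 s = 101.44 min.

101.4 min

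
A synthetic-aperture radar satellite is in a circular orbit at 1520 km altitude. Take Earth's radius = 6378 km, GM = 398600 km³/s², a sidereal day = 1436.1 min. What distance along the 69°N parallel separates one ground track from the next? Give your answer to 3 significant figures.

1160 km

Semi-major axis a = 6378 + 1520 = 7898 km. Period T = 2π√(a³/μ) = 2π√(7898³/398600) = 6985.3 s = 116.42 min.
Node shift per orbit = (6985.3/86166) × 360° = 29.18°.
Equatorial spacing = 29.18 × 111.3 km/° = 3249 km.
At 69° latitude, spacing = 3249 × cos(69°) = 1164 km.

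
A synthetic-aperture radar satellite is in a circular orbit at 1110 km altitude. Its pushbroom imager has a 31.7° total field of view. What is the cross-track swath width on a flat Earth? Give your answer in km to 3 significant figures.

Half-angle = 31.7°/2 = 15.85°.
Swath width ≈ 2h·tan(θ/2) = 2 × 1110 × tan(15.85°) = 630.3 km.

630 km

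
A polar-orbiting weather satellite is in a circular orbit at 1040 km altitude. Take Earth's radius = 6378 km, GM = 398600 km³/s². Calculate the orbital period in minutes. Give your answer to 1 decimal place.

106.0 min

Semi-major axis a = 6378 + 1040 = 7418 km. Period T = 2π√(a³/μ) = 2π√(7418³/398600) = 6358.3 s = 105.97 min.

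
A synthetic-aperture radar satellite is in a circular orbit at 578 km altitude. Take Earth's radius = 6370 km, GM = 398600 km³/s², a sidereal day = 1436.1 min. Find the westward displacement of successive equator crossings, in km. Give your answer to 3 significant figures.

Semi-major axis a = 6370 + 578 = 6948 km. Period T = 2π√(a³/μ) = 2π√(6948³/398600) = 5763.7 s = 96.06 min.
During one orbit Earth rotates (5763.7 / 86166) × 360° = 24.08°.
At the equator that is 24.08° × (2π·6370/360) km/° = 24.08 × 111.2 = 2677 km.

2680 km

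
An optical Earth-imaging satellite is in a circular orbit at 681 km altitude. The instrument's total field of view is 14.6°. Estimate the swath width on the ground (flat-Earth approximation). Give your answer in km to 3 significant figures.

Half-angle = 14.6°/2 = 7.3°.
Swath width ≈ 2h·tan(θ/2) = 2 × 681 × tan(7.3°) = 174.5 km.

174 km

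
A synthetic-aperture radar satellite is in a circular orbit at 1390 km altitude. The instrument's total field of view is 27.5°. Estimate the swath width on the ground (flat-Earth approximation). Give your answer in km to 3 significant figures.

Half-angle = 27.5°/2 = 13.75°.
Swath width ≈ 2h·tan(θ/2) = 2 × 1390 × tan(13.75°) = 680.3 km.

680 km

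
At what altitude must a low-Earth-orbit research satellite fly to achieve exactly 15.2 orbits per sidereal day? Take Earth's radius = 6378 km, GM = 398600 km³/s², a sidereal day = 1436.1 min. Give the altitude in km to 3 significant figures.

494 km

Required period T = 86166 / 15.2 = 5668.8 s.
From T = 2π√(a³/μ): a = (μ T²/4π²)^(1/3) = (398600 × 5668.8² / 4π²)^(1/3) = 6872 km.
Altitude h = a − R = 6872 − 6378 = 494 km.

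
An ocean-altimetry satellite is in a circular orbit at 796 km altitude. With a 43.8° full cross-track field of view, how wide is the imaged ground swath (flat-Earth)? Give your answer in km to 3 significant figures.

Half-angle = 43.8°/2 = 21.9°.
Swath width ≈ 2h·tan(θ/2) = 2 × 796 × tan(21.9°) = 640.0 km.

640 km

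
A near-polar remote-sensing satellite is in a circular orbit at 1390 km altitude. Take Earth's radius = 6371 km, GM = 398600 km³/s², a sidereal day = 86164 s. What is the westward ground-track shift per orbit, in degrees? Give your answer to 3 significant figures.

Semi-major axis a = 6371 + 1390 = 7761 km. Period T = 2π√(a³/μ) = 2π√(7761³/398600) = 6804.4 s = 113.41 min.
During one orbit Earth rotates (6804.4 / 86164) × 360° = 28.43°.

28.4°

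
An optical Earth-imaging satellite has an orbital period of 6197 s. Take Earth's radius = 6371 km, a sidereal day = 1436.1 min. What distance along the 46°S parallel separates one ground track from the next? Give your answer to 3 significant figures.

Node shift per orbit = (6197.0/86166) × 360° = 25.89°.
Equatorial spacing = 25.89 × 111.2 km/° = 2879 km.
At 46° latitude, spacing = 2879 × cos(46°) = 2000 km.

2000 km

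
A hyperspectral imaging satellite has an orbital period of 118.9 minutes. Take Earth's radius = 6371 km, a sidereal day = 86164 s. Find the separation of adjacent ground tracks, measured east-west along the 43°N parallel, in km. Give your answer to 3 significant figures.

T = 118.9 min = 7134.0 s.
Node shift per orbit = (7134.0/86164) × 360° = 29.81°.
Equatorial spacing = 29.81 × 111.2 km/° = 3314 km.
At 43° latitude, spacing = 3314 × cos(43°) = 2424 km.

2420 km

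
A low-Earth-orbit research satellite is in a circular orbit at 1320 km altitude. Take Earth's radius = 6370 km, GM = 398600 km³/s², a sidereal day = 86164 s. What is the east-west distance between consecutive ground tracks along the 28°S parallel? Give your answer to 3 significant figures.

Semi-major axis a = 6370 + 1320 = 7690 km. Period T = 2π√(a³/μ) = 2π√(7690³/398600) = 6711.2 s = 111.85 min.
Node shift per orbit = (6711.2/86164) × 360° = 28.04°.
Equatorial spacing = 28.04 × 111.2 km/° = 3117 km.
At 28° latitude, spacing = 3117 × cos(28°) = 2753 km.

2750 km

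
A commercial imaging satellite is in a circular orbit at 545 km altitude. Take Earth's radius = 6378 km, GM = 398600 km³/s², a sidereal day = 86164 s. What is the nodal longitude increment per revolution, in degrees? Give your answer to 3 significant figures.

24.0°

Semi-major axis a = 6378 + 545 = 6923 km. Period T = 2π√(a³/μ) = 2π√(6923³/398600) = 5732.6 s = 95.54 min.
During one orbit Earth rotates (5732.6 / 86164) × 360° = 23.95°.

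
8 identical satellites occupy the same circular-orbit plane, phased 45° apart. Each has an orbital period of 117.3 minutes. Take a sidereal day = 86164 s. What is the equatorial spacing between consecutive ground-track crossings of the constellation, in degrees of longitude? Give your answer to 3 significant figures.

3.68°

T = 117.3 min = 7038.0 s.
Single-satellite node shift = (7038.0/86164) × 360° = 29.41°.
With 8 satellites evenly phased, successive equator crossings are 29.41/8 = 3.676° apart.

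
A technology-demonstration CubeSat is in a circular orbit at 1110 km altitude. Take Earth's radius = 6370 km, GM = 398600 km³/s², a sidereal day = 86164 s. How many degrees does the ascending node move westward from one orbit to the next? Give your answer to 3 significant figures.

Semi-major axis a = 6370 + 1110 = 7480 km. Period T = 2π√(a³/μ) = 2π√(7480³/398600) = 6438.2 s = 107.30 min.
During one orbit Earth rotates (6438.2 / 86164) × 360° = 26.90°.

26.9°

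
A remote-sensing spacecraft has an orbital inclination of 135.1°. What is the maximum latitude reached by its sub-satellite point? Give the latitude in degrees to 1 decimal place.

Retrograde orbit: the ground track reaches ±(180° − i) = ±(180 − 135.1) = ±44.9°.

44.9°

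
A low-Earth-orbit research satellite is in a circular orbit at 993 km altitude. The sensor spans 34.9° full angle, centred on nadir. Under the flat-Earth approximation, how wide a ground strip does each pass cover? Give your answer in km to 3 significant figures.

624 km

Half-angle = 34.9°/2 = 17.45°.
Swath width ≈ 2h·tan(θ/2) = 2 × 993 × tan(17.45°) = 624.3 km.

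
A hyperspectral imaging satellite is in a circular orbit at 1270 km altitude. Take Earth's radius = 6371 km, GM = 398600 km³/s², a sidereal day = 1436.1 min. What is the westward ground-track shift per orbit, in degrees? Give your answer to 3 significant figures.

27.8°

Semi-major axis a = 6371 + 1270 = 7641 km. Period T = 2π√(a³/μ) = 2π√(7641³/398600) = 6647.2 s = 110.79 min.
During one orbit Earth rotates (6647.2 / 86166) × 360° = 27.77°.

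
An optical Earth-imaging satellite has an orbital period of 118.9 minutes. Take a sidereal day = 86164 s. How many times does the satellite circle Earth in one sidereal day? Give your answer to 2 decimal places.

T = 118.9 min = 7134.0 s.
Orbits per sidereal day = 86164 / 7134.0 = 12.078.

12.08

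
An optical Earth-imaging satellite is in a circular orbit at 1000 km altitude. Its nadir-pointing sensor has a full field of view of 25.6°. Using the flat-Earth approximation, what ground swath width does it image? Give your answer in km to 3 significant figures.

454 km

Half-angle = 25.6°/2 = 12.8°.
Swath width ≈ 2h·tan(θ/2) = 2 × 1000 × tan(12.8°) = 454.4 km.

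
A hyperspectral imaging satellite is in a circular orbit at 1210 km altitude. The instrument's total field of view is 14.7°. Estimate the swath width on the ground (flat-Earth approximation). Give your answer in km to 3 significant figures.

Half-angle = 14.7°/2 = 7.35°.
Swath width ≈ 2h·tan(θ/2) = 2 × 1210 × tan(7.35°) = 312.2 km.

312 km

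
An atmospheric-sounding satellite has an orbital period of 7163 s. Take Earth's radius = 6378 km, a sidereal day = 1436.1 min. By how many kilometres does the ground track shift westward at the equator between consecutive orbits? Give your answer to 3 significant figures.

During one orbit Earth rotates (7163.0 / 86166) × 360° = 29.93°.
At the equator that is 29.93° × (2π·6378/360) km/° = 29.93 × 111.3 = 3331 km.

3330 km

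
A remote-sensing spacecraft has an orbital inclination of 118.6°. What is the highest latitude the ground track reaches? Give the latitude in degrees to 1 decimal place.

61.4°

Retrograde orbit: the ground track reaches ±(180° − i) = ±(180 − 118.6) = ±61.4°.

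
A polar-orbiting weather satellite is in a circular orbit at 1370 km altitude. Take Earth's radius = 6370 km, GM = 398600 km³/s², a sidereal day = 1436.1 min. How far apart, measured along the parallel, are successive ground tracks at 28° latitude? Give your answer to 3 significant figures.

2780 km

Semi-major axis a = 6370 + 1370 = 7740 km. Period T = 2π√(a³/μ) = 2π√(7740³/398600) = 6776.8 s = 112.95 min.
Node shift per orbit = (6776.8/86166) × 360° = 28.31°.
Equatorial spacing = 28.31 × 111.2 km/° = 3148 km.
At 28° latitude, spacing = 3148 × cos(28°) = 2779 km.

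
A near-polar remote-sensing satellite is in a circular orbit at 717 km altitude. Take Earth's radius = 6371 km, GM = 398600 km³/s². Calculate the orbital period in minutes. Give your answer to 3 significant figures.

Semi-major axis a = 6371 + 717 = 7088 km. Period T = 2π√(a³/μ) = 2π√(7088³/398600) = 5938.8 s = 98.98 min.

99.0 min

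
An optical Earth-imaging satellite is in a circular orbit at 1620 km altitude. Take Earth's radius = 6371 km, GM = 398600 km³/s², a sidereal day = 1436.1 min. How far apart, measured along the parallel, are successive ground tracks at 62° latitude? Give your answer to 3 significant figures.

Semi-major axis a = 6371 + 1620 = 7991 km. Period T = 2π√(a³/μ) = 2π√(7991³/398600) = 7109.1 s = 118.48 min.
Node shift per orbit = (7109.1/86166) × 360° = 29.70°.
Equatorial spacing = 29.70 × 111.2 km/° = 3303 km.
At 62° latitude, spacing = 3303 × cos(62°) = 1551 km.

1550 km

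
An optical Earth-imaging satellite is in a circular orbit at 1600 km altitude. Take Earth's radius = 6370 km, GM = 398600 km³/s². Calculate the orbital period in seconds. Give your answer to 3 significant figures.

7080 seconds

Semi-major axis a = 6370 + 1600 = 7970 km. Period T = 2π√(a³/μ) = 2π√(7970³/398600) = 7081.1 s = 118.02 min.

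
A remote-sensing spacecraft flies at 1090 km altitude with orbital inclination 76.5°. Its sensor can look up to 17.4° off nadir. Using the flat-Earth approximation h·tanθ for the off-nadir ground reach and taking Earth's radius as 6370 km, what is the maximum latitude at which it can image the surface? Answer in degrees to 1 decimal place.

For a prograde orbit the ground track reaches latitude ±i = ±76.5°.
Sensor half-swath on the ground ≈ 1090·tan(17.4°) = 342 km = 3.07° of latitude.
Maximum observable latitude ≈ 76.5 + 3.07 = 79.6°.

79.6°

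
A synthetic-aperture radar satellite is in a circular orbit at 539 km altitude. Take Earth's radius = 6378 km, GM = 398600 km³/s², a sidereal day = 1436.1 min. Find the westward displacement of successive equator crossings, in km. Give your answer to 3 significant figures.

2660 km

Semi-major axis a = 6378 + 539 = 6917 km. Period T = 2π√(a³/μ) = 2π√(6917³/398600) = 5725.2 s = 95.42 min.
During one orbit Earth rotates (5725.2 / 86166) × 360° = 23.92°.
At the equator that is 23.92° × (2π·6378/360) km/° = 23.92 × 111.3 = 2663 km.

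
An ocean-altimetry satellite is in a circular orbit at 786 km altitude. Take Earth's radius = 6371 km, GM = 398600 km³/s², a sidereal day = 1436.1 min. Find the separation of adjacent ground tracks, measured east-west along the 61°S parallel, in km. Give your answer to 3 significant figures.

Semi-major axis a = 6371 + 786 = 7157 km. Period T = 2π√(a³/μ) = 2π√(7157³/398600) = 6025.7 s = 100.43 min.
Node shift per orbit = (6025.7/86166) × 360° = 25.18°.
Equatorial spacing = 25.18 × 111.2 km/° = 2799 km.
At 61° latitude, spacing = 2799 × cos(61°) = 1357 km.

1360 km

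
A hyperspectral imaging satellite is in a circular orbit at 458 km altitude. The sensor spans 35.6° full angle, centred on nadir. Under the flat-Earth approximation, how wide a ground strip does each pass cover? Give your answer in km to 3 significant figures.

294 km

Half-angle = 35.6°/2 = 17.8°.
Swath width ≈ 2h·tan(θ/2) = 2 × 458 × tan(17.8°) = 294.1 km.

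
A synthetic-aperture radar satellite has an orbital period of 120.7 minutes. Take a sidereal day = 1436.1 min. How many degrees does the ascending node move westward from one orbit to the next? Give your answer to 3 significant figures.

30.3°

T = 120.7 min = 7242.0 s.
During one orbit Earth rotates (7242.0 / 86166) × 360° = 30.26°.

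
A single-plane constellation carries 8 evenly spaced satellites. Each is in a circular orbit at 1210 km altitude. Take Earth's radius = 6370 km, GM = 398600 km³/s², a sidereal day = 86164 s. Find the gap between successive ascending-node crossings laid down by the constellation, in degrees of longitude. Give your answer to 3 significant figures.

3.43°

Semi-major axis a = 6370 + 1210 = 7580 km. Period T = 2π√(a³/μ) = 2π√(7580³/398600) = 6567.7 s = 109.46 min.
Single-satellite node shift = (6567.7/86164) × 360° = 27.44°.
With 8 satellites evenly phased, successive equator crossings are 27.44/8 = 3.430° apart.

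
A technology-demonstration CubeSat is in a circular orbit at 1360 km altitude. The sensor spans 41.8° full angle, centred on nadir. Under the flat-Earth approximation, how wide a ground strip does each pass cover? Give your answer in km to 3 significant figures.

1040 km

Half-angle = 41.8°/2 = 20.9°.
Swath width ≈ 2h·tan(θ/2) = 2 × 1360 × tan(20.9°) = 1038.7 km.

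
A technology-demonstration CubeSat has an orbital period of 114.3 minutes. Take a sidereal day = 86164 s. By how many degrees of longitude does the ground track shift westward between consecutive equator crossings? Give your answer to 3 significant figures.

T = 114.3 min = 6858.0 s.
During one orbit Earth rotates (6858.0 / 86164) × 360° = 28.65°.

28.7°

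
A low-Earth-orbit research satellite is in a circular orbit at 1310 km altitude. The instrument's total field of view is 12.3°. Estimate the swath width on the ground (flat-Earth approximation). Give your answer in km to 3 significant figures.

282 km

Half-angle = 12.3°/2 = 6.15°.
Swath width ≈ 2h·tan(θ/2) = 2 × 1310 × tan(6.15°) = 282.3 km.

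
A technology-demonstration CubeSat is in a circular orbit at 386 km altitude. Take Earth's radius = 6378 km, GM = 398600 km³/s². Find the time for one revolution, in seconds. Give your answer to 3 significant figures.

5540 seconds

Semi-major axis a = 6378 + 386 = 6764 km. Period T = 2π√(a³/μ) = 2π√(6764³/398600) = 5536.3 s = 92.27 min.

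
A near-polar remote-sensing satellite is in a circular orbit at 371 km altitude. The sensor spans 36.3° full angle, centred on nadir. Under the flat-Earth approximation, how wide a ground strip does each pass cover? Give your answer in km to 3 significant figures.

Half-angle = 36.3°/2 = 18.15°.
Swath width ≈ 2h·tan(θ/2) = 2 × 371 × tan(18.15°) = 243.2 km.

243 km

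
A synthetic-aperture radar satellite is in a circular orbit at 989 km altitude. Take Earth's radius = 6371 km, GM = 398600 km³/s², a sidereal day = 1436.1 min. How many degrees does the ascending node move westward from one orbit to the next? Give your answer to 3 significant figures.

26.3°

Semi-major axis a = 6371 + 989 = 7360 km. Period T = 2π√(a³/μ) = 2π√(7360³/398600) = 6283.9 s = 104.73 min.
During one orbit Earth rotates (6283.9 / 86166) × 360° = 26.25°.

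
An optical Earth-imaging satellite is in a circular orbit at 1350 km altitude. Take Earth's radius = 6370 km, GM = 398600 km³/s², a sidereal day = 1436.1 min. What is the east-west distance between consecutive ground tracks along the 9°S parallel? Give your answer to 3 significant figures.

3100 km

Semi-major axis a = 6370 + 1350 = 7720 km. Period T = 2π√(a³/μ) = 2π√(7720³/398600) = 6750.5 s = 112.51 min.
Node shift per orbit = (6750.5/86166) × 360° = 28.20°.
Equatorial spacing = 28.20 × 111.2 km/° = 3136 km.
At 9° latitude, spacing = 3136 × cos(9°) = 3097 km.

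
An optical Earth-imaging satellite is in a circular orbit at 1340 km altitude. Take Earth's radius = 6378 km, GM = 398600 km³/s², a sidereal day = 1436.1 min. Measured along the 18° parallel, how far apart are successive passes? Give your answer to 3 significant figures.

2980 km

Semi-major axis a = 6378 + 1340 = 7718 km. Period T = 2π√(a³/μ) = 2π√(7718³/398600) = 6747.9 s = 112.46 min.
Node shift per orbit = (6747.9/86166) × 360° = 28.19°.
Equatorial spacing = 28.19 × 111.3 km/° = 3138 km.
At 18° latitude, spacing = 3138 × cos(18°) = 2985 km.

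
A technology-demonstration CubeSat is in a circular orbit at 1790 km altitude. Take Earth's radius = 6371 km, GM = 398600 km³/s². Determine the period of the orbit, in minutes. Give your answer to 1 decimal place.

Semi-major axis a = 6371 + 1790 = 8161 km. Period T = 2π√(a³/μ) = 2π√(8161³/398600) = 7337.1 s = 122.29 min.

122.3 min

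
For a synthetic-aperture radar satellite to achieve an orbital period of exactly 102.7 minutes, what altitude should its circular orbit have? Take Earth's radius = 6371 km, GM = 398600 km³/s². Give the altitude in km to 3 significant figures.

894 km

T = 102.7 min = 6162.0 s.
From T = 2π√(a³/μ): a = (μ T²/4π²)^(1/3) = (398600 × 6162.0² / 4π²)^(1/3) = 7265 km.
Altitude h = a − R = 7265 − 6371 = 894 km.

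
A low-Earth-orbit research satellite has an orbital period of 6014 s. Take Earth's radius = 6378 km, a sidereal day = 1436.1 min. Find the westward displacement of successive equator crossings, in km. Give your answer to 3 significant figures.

During one orbit Earth rotates (6014.0 / 86166) × 360° = 25.13°.
At the equator that is 25.13° × (2π·6378/360) km/° = 25.13 × 111.3 = 2797 km.

2800 km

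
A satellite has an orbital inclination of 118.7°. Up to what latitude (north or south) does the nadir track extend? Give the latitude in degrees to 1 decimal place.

Retrograde orbit: the ground track reaches ±(180° − i) = ±(180 − 118.7) = ±61.3°.

61.3°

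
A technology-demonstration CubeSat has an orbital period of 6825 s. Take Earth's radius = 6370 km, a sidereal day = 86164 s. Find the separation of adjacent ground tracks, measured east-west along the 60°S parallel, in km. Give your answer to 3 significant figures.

1590 km

Node shift per orbit = (6825.0/86164) × 360° = 28.52°.
Equatorial spacing = 28.52 × 111.2 km/° = 3170 km.
At 60° latitude, spacing = 3170 × cos(60°) = 1585 km.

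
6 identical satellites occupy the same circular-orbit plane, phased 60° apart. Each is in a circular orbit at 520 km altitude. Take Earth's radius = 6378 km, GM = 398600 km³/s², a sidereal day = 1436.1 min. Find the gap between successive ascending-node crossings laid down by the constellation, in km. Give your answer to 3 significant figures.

442 km

Semi-major axis a = 6378 + 520 = 6898 km. Period T = 2π√(a³/μ) = 2π√(6898³/398600) = 5701.6 s = 95.03 min.
Single-satellite node shift = (5701.6/86166) × 360° = 23.82°.
With 6 satellites evenly phased, successive equator crossings are 23.82/6 = 3.970° apart.
That is 3.970 × 111.3 = 442 km at the equator.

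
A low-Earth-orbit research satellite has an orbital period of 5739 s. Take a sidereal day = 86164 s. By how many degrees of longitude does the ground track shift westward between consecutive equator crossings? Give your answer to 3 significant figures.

24.0°

During one orbit Earth rotates (5739.0 / 86164) × 360° = 23.98°.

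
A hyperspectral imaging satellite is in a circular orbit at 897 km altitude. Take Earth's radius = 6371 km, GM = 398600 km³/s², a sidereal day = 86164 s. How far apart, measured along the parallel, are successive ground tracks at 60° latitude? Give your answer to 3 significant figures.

1430 km

Semi-major axis a = 6371 + 897 = 7268 km. Period T = 2π√(a³/μ) = 2π√(7268³/398600) = 6166.4 s = 102.77 min.
Node shift per orbit = (6166.4/86164) × 360° = 25.76°.
Equatorial spacing = 25.76 × 111.2 km/° = 2865 km.
At 60° latitude, spacing = 2865 × cos(60°) = 1432 km.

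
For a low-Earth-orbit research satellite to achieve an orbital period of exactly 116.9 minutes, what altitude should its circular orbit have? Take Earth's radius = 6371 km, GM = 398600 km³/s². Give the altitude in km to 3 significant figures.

1550 km

T = 116.9 min = 7014.0 s.
From T = 2π√(a³/μ): a = (μ T²/4π²)^(1/3) = (398600 × 7014.0² / 4π²)^(1/3) = 7920 km.
Altitude h = a − R = 7920 − 6371 = 1549 km.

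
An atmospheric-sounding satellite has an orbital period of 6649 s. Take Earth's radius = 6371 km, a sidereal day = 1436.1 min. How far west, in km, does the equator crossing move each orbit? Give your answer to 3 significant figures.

During one orbit Earth rotates (6649.0 / 86166) × 360° = 27.78°.
At the equator that is 27.78° × (2π·6371/360) km/° = 27.78 × 111.2 = 3089 km.

3090 km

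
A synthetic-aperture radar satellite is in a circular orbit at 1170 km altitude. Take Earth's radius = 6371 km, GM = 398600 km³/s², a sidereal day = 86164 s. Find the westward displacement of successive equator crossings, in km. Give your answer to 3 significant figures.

3030 km

Semi-major axis a = 6371 + 1170 = 7541 km. Period T = 2π√(a³/μ) = 2π√(7541³/398600) = 6517.1 s = 108.62 min.
During one orbit Earth rotates (6517.1 / 86164) × 360° = 27.23°.
At the equator that is 27.23° × (2π·6371/360) km/° = 27.23 × 111.2 = 3028 km.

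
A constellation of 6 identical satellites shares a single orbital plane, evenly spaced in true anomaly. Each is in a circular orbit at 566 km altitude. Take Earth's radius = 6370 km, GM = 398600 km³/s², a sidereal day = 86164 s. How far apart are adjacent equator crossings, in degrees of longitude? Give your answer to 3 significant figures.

Semi-major axis a = 6370 + 566 = 6936 km. Period T = 2π√(a³/μ) = 2π√(6936³/398600) = 5748.8 s = 95.81 min.
Single-satellite node shift = (5748.8/86164) × 360° = 24.02°.
With 6 satellites evenly phased, successive equator crossings are 24.02/6 = 4.003° apart.

4.00°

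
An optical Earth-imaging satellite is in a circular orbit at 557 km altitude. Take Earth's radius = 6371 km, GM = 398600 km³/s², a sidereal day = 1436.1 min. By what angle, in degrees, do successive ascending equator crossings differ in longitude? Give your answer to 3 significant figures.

Semi-major axis a = 6371 + 557 = 6928 km. Period T = 2π√(a³/μ) = 2π√(6928³/398600) = 5738.8 s = 95.65 min.
During one orbit Earth rotates (5738.8 / 86166) × 360° = 23.98°.

24.0°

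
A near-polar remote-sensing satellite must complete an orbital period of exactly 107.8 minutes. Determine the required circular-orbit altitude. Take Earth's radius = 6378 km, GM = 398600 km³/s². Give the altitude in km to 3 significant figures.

T = 107.8 min = 6468.0 s.
From T = 2π√(a³/μ): a = (μ T²/4π²)^(1/3) = (398600 × 6468.0² / 4π²)^(1/3) = 7503 km.
Altitude h = a − R = 7503 − 6378 = 1125 km.

1130 km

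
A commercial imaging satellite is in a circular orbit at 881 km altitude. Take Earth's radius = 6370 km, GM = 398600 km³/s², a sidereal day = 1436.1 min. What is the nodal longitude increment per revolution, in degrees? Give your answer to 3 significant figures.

Semi-major axis a = 6370 + 881 = 7251 km. Period T = 2π√(a³/μ) = 2π√(7251³/398600) = 6144.8 s = 102.41 min.
During one orbit Earth rotates (6144.8 / 86166) × 360° = 25.67°.

25.7°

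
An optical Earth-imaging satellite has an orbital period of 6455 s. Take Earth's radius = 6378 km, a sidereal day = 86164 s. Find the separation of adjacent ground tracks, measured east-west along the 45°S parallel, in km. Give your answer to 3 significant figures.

2120 km

Node shift per orbit = (6455.0/86164) × 360° = 26.97°.
Equatorial spacing = 26.97 × 111.3 km/° = 3002 km.
At 45° latitude, spacing = 3002 × cos(45°) = 2123 km.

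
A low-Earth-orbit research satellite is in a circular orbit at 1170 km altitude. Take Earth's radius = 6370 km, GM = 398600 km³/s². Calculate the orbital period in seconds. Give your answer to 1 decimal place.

Semi-major axis a = 6370 + 1170 = 7540 km. Period T = 2π√(a³/μ) = 2π√(7540³/398600) = 6515.8 s = 108.60 min.

6515.8 seconds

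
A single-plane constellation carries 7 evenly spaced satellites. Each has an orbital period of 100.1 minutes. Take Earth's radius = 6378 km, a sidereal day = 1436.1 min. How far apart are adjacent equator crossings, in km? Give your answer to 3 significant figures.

T = 100.1 min = 6006.0 s.
Single-satellite node shift = (6006.0/86166) × 360° = 25.09°.
With 7 satellites evenly phased, successive equator crossings are 25.09/7 = 3.585° apart.
That is 3.585 × 111.3 = 399 km at the equator.

399 km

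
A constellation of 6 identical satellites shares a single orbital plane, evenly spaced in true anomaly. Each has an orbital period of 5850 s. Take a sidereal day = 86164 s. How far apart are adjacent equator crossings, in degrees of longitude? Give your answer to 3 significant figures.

Single-satellite node shift = (5850.0/86164) × 360° = 24.44°.
With 6 satellites evenly phased, successive equator crossings are 24.44/6 = 4.074° apart.

4.07°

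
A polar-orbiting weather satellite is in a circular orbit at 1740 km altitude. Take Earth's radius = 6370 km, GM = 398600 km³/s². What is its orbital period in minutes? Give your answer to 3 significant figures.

Semi-major axis a = 6370 + 1740 = 8110 km. Period T = 2π√(a³/μ) = 2π√(8110³/398600) = 7268.5 s = 121.14 min.

121 min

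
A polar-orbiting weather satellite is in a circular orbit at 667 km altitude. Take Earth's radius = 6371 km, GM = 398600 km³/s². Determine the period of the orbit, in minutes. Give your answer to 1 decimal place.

97.9 min

Semi-major axis a = 6371 + 667 = 7038 km. Period T = 2π√(a³/μ) = 2π√(7038³/398600) = 5876.0 s = 97.93 min.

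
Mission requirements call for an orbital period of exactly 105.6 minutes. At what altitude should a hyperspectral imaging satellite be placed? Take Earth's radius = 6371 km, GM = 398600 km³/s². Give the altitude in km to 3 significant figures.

T = 105.6 min = 6336.0 s.
From T = 2π√(a³/μ): a = (μ T²/4π²)^(1/3) = (398600 × 6336.0² / 4π²)^(1/3) = 7401 km.
Altitude h = a − R = 7401 − 6371 = 1030 km.

1030 km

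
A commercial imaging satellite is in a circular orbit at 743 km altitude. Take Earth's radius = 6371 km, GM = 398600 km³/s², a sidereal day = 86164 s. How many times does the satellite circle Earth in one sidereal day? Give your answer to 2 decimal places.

Semi-major axis a = 6371 + 743 = 7114 km. Period T = 2π√(a³/μ) = 2π√(7114³/398600) = 5971.5 s = 99.52 min.
Orbits per sidereal day = 86164 / 5971.5 = 14.429.

14.43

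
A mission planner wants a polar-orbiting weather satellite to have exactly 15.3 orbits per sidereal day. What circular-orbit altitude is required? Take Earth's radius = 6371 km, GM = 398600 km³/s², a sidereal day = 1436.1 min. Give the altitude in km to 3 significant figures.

Required period T = 86166 / 15.3 = 5631.8 s.
From T = 2π√(a³/μ): a = (μ T²/4π²)^(1/3) = (398600 × 5631.8² / 4π²)^(1/3) = 6842 km.
Altitude h = a − R = 6842 − 6371 = 471 km.

471 km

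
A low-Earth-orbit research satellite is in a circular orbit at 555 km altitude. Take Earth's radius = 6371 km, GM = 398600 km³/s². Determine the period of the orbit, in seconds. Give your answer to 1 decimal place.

5736.3 seconds

Semi-major axis a = 6371 + 555 = 6926 km. Period T = 2π√(a³/μ) = 2π√(6926³/398600) = 5736.3 s = 95.61 min.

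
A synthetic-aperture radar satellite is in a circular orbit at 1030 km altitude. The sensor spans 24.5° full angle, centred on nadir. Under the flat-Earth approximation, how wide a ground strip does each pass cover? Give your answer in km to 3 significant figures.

447 km

Half-angle = 24.5°/2 = 12.25°.
Swath width ≈ 2h·tan(θ/2) = 2 × 1030 × tan(12.25°) = 447.3 km.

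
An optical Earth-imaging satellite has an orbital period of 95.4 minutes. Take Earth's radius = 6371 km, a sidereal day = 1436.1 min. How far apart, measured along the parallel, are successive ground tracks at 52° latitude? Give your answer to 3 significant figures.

T = 95.4 min = 5724.0 s.
Node shift per orbit = (5724.0/86166) × 360° = 23.91°.
Equatorial spacing = 23.91 × 111.2 km/° = 2659 km.
At 52° latitude, spacing = 2659 × cos(52°) = 1637 km.

1640 km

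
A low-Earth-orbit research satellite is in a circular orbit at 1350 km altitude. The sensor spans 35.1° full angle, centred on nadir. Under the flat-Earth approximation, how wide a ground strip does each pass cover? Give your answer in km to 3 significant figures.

854 km

Half-angle = 35.1°/2 = 17.55°.
Swath width ≈ 2h·tan(θ/2) = 2 × 1350 × tan(17.55°) = 853.9 km.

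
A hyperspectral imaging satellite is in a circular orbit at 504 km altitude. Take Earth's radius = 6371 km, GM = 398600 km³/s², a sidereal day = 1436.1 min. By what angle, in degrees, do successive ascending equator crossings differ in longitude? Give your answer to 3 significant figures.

Semi-major axis a = 6371 + 504 = 6875 km. Period T = 2π√(a³/μ) = 2π√(6875³/398600) = 5673.1 s = 94.55 min.
During one orbit Earth rotates (5673.1 / 86166) × 360° = 23.70°.

23.7°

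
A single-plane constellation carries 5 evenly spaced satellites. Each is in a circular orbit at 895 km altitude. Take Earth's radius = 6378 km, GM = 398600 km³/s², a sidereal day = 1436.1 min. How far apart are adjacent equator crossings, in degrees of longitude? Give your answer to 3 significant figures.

5.16°

Semi-major axis a = 6378 + 895 = 7273 km. Period T = 2π√(a³/μ) = 2π√(7273³/398600) = 6172.8 s = 102.88 min.
Single-satellite node shift = (6172.8/86166) × 360° = 25.79°.
With 5 satellites evenly phased, successive equator crossings are 25.79/5 = 5.158° apart.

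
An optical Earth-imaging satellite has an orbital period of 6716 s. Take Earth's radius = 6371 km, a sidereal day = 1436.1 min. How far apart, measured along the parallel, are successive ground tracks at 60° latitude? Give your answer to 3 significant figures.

1560 km

Node shift per orbit = (6716.0/86166) × 360° = 28.06°.
Equatorial spacing = 28.06 × 111.2 km/° = 3120 km.
At 60° latitude, spacing = 3120 × cos(60°) = 1560 km.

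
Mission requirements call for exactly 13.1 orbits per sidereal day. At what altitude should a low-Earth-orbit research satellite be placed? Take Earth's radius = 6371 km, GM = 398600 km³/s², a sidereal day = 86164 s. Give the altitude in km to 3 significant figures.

1220 km

Required period T = 86164 / 13.1 = 6577.4 s.
From T = 2π√(a³/μ): a = (μ T²/4π²)^(1/3) = (398600 × 6577.4² / 4π²)^(1/3) = 7587 km.
Altitude h = a − R = 7587 − 6371 = 1216 km.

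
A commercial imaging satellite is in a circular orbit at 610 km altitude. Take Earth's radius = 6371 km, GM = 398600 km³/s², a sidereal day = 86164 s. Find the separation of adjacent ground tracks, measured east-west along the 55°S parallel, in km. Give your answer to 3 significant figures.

Semi-major axis a = 6371 + 610 = 6981 km. Period T = 2π√(a³/μ) = 2π√(6981³/398600) = 5804.8 s = 96.75 min.
Node shift per orbit = (5804.8/86164) × 360° = 24.25°.
Equatorial spacing = 24.25 × 111.2 km/° = 2697 km.
At 55° latitude, spacing = 2697 × cos(55°) = 1547 km.

1550 km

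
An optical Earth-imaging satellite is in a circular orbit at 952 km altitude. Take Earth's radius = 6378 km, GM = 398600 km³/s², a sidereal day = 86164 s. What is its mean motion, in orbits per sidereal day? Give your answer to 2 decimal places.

13.80

Semi-major axis a = 6378 + 952 = 7330 km. Period T = 2π√(a³/μ) = 2π√(7330³/398600) = 6245.5 s = 104.09 min.
Orbits per sidereal day = 86164 / 6245.5 = 13.796.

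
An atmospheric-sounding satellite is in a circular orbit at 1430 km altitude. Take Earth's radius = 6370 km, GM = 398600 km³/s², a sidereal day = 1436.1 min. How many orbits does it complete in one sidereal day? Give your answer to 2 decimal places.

12.57

Semi-major axis a = 6370 + 1430 = 7800 km. Period T = 2π√(a³/μ) = 2π√(7800³/398600) = 6855.7 s = 114.26 min.
Orbits per sidereal day = 86166 / 6855.7 = 12.568.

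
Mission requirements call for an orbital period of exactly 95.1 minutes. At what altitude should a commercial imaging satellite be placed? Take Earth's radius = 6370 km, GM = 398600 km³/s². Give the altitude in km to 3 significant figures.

532 km

T = 95.1 min = 5706.0 s.
From T = 2π√(a³/μ): a = (μ T²/4π²)^(1/3) = (398600 × 5706.0² / 4π²)^(1/3) = 6902 km.
Altitude h = a − R = 6902 − 6370 = 532 km.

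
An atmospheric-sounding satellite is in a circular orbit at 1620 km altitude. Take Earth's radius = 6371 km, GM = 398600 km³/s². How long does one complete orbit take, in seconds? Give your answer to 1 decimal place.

7109.1 seconds

Semi-major axis a = 6371 + 1620 = 7991 km. Period T = 2π√(a³/μ) = 2π√(7991³/398600) = 7109.1 s = 118.48 min.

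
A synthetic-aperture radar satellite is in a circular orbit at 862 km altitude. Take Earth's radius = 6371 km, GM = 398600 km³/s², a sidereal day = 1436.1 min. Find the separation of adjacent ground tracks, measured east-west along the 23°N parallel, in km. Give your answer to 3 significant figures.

2620 km

Semi-major axis a = 6371 + 862 = 7233 km. Period T = 2π√(a³/μ) = 2π√(7233³/398600) = 6121.9 s = 102.03 min.
Node shift per orbit = (6121.9/86166) × 360° = 25.58°.
Equatorial spacing = 25.58 × 111.2 km/° = 2844 km.
At 23° latitude, spacing = 2844 × cos(23°) = 2618 km.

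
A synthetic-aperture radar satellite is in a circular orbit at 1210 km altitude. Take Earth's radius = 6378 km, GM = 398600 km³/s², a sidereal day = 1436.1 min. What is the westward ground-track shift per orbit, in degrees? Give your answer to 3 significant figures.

Semi-major axis a = 6378 + 1210 = 7588 km. Period T = 2π√(a³/μ) = 2π√(7588³/398600) = 6578.1 s = 109.64 min.
During one orbit Earth rotates (6578.1 / 86166) × 360° = 27.48°.

27.5°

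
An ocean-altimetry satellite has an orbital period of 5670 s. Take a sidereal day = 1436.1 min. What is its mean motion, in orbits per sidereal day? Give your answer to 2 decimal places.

Orbits per sidereal day = 86166 / 5670.0 = 15.197.

15.20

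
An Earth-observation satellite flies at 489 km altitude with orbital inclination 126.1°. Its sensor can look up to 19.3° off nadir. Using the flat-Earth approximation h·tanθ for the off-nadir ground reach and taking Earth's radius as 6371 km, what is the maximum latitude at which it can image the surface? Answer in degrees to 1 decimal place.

55.4°

Retrograde orbit: the ground track reaches ±(180° − i) = ±(180 − 126.1) = ±53.9°.
Sensor half-swath on the ground ≈ 489·tan(19.3°) = 171 km = 1.54° of latitude.
Maximum observable latitude ≈ 53.9 + 1.54 = 55.4°.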